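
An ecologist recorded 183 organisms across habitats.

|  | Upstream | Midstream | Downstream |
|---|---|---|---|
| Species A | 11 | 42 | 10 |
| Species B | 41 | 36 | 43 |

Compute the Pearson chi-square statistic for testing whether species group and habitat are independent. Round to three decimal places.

Row totals: 63, 120. Column totals: 52, 78, 53. Grand total N = 183.
Expected counts (row total × column total / N):
  Species A, Upstream: 63×52/183 = 17.9016
  Species A, Midstream: 63×78/183 = 26.8525
  Species A, Downstream: 63×53/183 = 18.2459
  Species B, Upstream: 120×52/183 = 34.0984
  Species B, Midstream: 120×78/183 = 51.1475
  Species B, Downstream: 120×53/183 = 34.7541
Contributions (O − E)²/E:
  (11 − 17.9016)²/17.9016 = 2.6608
  (42 − 26.8525)²/26.8525 = 8.5447
  (10 − 18.2459)²/18.2459 = 3.7266
  (41 − 34.0984)²/34.0984 = 1.3969
  (36 − 51.1475)²/51.1475 = 4.4860
  (43 − 34.7541)²/34.7541 = 1.9565
χ² = 2.6608 + 8.5447 + 3.7266 + 1.3969 + 4.4860 + 1.9565 = 22.772

22.772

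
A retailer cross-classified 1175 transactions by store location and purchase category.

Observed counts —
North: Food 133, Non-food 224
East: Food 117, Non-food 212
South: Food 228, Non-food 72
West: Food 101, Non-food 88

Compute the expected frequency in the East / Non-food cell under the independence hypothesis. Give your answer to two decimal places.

166.88

Row total (East) = 329; column total (Non-food) = 596; grand total N = 1175.
Expected count = (row total × column total) / N = 329 × 596 / 1175 = 166.88.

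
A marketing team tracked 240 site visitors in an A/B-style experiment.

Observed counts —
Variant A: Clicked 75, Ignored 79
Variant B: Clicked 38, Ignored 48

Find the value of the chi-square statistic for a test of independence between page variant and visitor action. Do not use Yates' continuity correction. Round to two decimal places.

0.45

Row totals: 154, 86. Column totals: 113, 127. Grand total N = 240.
Expected counts (row total × column total / N):
  Variant A, Clicked: 154×113/240 = 72.508
  Variant A, Ignored: 154×127/240 = 81.492
  Variant B, Clicked: 86×113/240 = 40.492
  Variant B, Ignored: 86×127/240 = 45.508
Contributions (O − E)²/E:
  (75 − 72.508)²/72.508 = 0.0856
  (79 − 81.492)²/81.492 = 0.0762
  (38 − 40.492)²/40.492 = 0.1534
  (48 − 45.508)²/45.508 = 0.1365
χ² = 0.0856 + 0.0762 + 0.1534 + 0.1365 = 0.45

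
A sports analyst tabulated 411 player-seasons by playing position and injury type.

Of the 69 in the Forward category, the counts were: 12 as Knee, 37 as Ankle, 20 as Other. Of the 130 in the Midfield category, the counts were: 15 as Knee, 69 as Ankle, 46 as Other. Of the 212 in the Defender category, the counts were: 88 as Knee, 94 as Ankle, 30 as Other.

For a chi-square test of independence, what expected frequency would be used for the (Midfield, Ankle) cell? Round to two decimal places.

Row total (Midfield) = 130; column total (Ankle) = 200; grand total N = 411.
Expected count = (row total × column total) / N = 130 × 200 / 411 = 63.26.

63.26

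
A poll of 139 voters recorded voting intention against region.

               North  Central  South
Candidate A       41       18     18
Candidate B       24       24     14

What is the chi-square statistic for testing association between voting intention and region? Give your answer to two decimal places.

4.23

Row totals: 77, 62. Column totals: 65, 42, 32. Grand total N = 139.
Expected counts (row total × column total / N):
  Candidate A, North: 77×65/139 = 36.007
  Candidate A, Central: 77×42/139 = 23.266
  Candidate A, South: 77×32/139 = 17.727
  Candidate B, North: 62×65/139 = 28.993
  Candidate B, Central: 62×42/139 = 18.734
  Candidate B, South: 62×32/139 = 14.273
Contributions (O − E)²/E:
  (41 − 36.007)²/36.007 = 0.6924
  (18 − 23.266)²/23.266 = 1.1919
  (18 − 17.727)²/17.727 = 0.0042
  (24 − 28.993)²/28.993 = 0.8599
  (24 − 18.734)²/18.734 = 1.4802
  (14 − 14.273)²/14.273 = 0.0052
χ² = 0.6924 + 1.1919 + 0.0042 + 0.8599 + 1.4802 + 0.0052 = 4.23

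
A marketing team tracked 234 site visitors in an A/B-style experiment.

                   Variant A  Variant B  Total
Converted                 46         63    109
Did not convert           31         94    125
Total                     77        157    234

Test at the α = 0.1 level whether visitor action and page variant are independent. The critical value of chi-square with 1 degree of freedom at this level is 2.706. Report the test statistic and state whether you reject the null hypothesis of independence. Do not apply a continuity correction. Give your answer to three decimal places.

7.986; reject H₀

Grand total N = 234.
Expected counts (row total × column total / N):
  Converted, Variant A: 109×77/234 = 35.8675
  Converted, Variant B: 109×157/234 = 73.1325
  Did not convert, Variant A: 125×77/234 = 41.1325
  Did not convert, Variant B: 125×157/234 = 83.8675
Contributions (O − E)²/E:
  (46 − 35.8675)²/35.8675 = 2.8624
  (63 − 73.1325)²/73.1325 = 1.4039
  (31 − 41.1325)²/41.1325 = 2.4960
  (94 − 83.8675)²/83.8675 = 1.2242
χ² = 2.8624 + 1.4039 + 2.4960 + 1.2242 = 7.986
df = (2−1)(2−1) = 1. Since 7.986 > 2.706, reject the null hypothesis of independence at α = 0.1.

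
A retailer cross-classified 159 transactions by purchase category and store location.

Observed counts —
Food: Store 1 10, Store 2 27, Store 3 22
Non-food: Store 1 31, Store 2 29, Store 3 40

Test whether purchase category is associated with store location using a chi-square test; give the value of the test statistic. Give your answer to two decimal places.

5.87

Row totals: 59, 100. Column totals: 41, 56, 62. Grand total N = 159.
Expected counts (row total × column total / N):
  Food, Store 1: 59×41/159 = 15.214
  Food, Store 2: 59×56/159 = 20.780
  Food, Store 3: 59×62/159 = 23.006
  Non-food, Store 1: 100×41/159 = 25.786
  Non-food, Store 2: 100×56/159 = 35.220
  Non-food, Store 3: 100×62/159 = 38.994
Contributions (O − E)²/E:
  (10 − 15.214)²/15.214 = 1.7869
  (27 − 20.780)²/20.780 = 1.8618
  (22 − 23.006)²/23.006 = 0.0440
  (31 − 25.786)²/25.786 = 1.0543
  (29 − 35.220)²/35.220 = 1.0985
  (40 − 38.994)²/38.994 = 0.0260
χ² = 1.7869 + 1.8618 + 0.0440 + 1.0543 + 1.0985 + 0.0260 = 5.87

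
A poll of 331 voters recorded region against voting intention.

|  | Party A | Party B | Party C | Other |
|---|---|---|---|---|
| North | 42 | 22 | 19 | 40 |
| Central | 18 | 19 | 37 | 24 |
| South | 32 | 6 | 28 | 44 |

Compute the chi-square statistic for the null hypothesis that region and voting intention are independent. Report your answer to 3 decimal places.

28.463

Row totals: 123, 98, 110. Column totals: 92, 47, 84, 108. Grand total N = 331.
Expected counts (row total × column total / N):
  North, Party A: 123×92/331 = 34.1873
  North, Party B: 123×47/331 = 17.4653
  North, Party C: 123×84/331 = 31.2145
  North, Other: 123×108/331 = 40.1329
  Central, Party A: 98×92/331 = 27.2387
  Central, Party B: 98×47/331 = 13.9154
  Central, Party C: 98×84/331 = 24.8701
  Central, Other: 98×108/331 = 31.9758
  South, Party A: 110×92/331 = 30.5740
  South, Party B: 110×47/331 = 15.6193
  South, Party C: 110×84/331 = 27.9154
  South, Other: 110×108/331 = 35.8912
Contributions (O − E)²/E:
  (42 − 34.1873)²/34.1873 = 1.7854
  (22 − 17.4653)²/17.4653 = 1.1774
  (19 − 31.2145)²/31.2145 = 4.7796
  (40 − 40.1329)²/40.1329 = 0.0004
  (18 − 27.2387)²/27.2387 = 3.1335
  (19 − 13.9154)²/13.9154 = 1.8579
  (37 − 24.8701)²/24.8701 = 5.9161
  (24 − 31.9758)²/31.9758 = 1.9894
  (32 − 30.5740)²/30.5740 = 0.0665
  (6 − 15.6193)²/15.6193 = 5.9241
  (28 − 27.9154)²/27.9154 = 0.0003
  (44 − 35.8912)²/35.8912 = 1.8320
χ² = 1.7854 + 1.1774 + 4.7796 + 0.0004 + 3.1335 + 1.8579 + 5.9161 + 1.9894 + 0.0665 + 5.9241 + 0.0003 + 1.8320 = 28.463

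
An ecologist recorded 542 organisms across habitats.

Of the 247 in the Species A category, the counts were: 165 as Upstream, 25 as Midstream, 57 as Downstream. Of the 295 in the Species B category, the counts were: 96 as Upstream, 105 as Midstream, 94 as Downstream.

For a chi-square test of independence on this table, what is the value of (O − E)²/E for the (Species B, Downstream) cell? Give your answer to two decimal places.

Row total (Species B) = 295; column total (Downstream) = 151; N = 542.
Expected count E = 295 × 151 / 542 = 82.186.
Contribution = (O − E)²/E = (94 − 82.186)² / 82.186 = 1.70.

1.70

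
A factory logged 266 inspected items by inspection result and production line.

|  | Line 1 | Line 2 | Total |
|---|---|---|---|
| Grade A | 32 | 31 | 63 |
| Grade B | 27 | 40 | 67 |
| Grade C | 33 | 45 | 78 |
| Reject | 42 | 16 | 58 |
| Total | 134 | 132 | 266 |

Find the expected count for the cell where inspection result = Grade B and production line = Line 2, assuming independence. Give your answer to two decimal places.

33.25

Row total (Grade B) = 67; column total (Line 2) = 132; grand total N = 266.
Expected count = (row total × column total) / N = 67 × 132 / 266 = 33.25.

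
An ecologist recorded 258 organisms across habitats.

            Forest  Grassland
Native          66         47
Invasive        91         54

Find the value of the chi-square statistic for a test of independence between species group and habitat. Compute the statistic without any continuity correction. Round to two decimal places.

Row totals: 113, 145. Column totals: 157, 101. Grand total N = 258.
Expected counts (row total × column total / N):
  Native, Forest: 113×157/258 = 68.7636
  Native, Grassland: 113×101/258 = 44.2364
  Invasive, Forest: 145×157/258 = 88.2364
  Invasive, Grassland: 145×101/258 = 56.7636
Contributions (O − E)²/E:
  (66 − 68.7636)²/68.7636 = 0.1111
  (47 − 44.2364)²/44.2364 = 0.1727
  (91 − 88.2364)²/88.2364 = 0.0866
  (54 − 56.7636)²/56.7636 = 0.1345
χ² = 0.1111 + 0.1727 + 0.0866 + 0.1345 = 0.50

0.50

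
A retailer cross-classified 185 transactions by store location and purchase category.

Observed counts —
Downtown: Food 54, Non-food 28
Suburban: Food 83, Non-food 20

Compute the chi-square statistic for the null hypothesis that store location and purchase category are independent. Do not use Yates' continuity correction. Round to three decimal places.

5.155

Row totals: 82, 103. Column totals: 137, 48. Grand total N = 185.
Expected counts (row total × column total / N):
  Downtown, Food: 82×137/185 = 60.7243
  Downtown, Non-food: 82×48/185 = 21.2757
  Suburban, Food: 103×137/185 = 76.2757
  Suburban, Non-food: 103×48/185 = 26.7243
Contributions (O − E)²/E:
  (54 − 60.7243)²/60.7243 = 0.7446
  (28 − 21.2757)²/21.2757 = 2.1253
  (83 − 76.2757)²/76.2757 = 0.5928
  (20 − 26.7243)²/26.7243 = 1.6920
χ² = 0.7446 + 2.1253 + 0.5928 + 1.6920 = 5.155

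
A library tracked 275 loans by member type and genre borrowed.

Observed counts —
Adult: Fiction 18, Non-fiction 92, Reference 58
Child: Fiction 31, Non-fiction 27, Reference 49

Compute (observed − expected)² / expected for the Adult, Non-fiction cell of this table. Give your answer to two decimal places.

Row total (Adult) = 168; column total (Non-fiction) = 119; N = 275.
Expected count E = 168 × 119 / 275 = 72.6982.
Contribution = (O − E)²/E = (92 − 72.6982)² / 72.6982 = 5.12.

5.12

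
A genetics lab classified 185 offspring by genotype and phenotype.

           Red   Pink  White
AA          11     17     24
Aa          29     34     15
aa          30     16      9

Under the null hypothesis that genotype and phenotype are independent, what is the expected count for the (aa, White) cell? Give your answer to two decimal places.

Row total (aa) = 55; column total (White) = 48; grand total N = 185.
Expected count = (row total × column total) / N = 55 × 48 / 185 = 14.27.

14.27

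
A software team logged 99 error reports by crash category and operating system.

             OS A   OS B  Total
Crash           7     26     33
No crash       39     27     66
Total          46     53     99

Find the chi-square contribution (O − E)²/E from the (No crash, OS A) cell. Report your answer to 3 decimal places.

Row total (No crash) = 66; column total (OS A) = 46; N = 99.
Expected count E = 66 × 46 / 99 = 30.6667.
Contribution = (O − E)²/E = (39 − 30.6667)² / 30.6667 = 2.264.

2.264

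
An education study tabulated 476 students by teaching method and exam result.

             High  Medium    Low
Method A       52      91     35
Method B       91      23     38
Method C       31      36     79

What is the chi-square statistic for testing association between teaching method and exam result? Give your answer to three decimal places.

Row totals: 178, 152, 146. Column totals: 174, 150, 152. Grand total N = 476.
Expected counts (row total × column total / N):
  Method A, High: 178×174/476 = 65.06723
  Method A, Medium: 178×150/476 = 56.09244
  Method A, Low: 178×152/476 = 56.84034
  Method B, High: 152×174/476 = 55.56303
  Method B, Medium: 152×150/476 = 47.89916
  Method B, Low: 152×152/476 = 48.53782
  Method C, High: 146×174/476 = 53.36975
  Method C, Medium: 146×150/476 = 46.00840
  Method C, Low: 146×152/476 = 46.62185
Contributions (O − E)²/E:
  (52 − 65.06723)²/65.06723 = 2.6242
  (91 − 56.09244)²/56.09244 = 21.7237
  (35 − 56.84034)²/56.84034 = 8.3919
  (91 − 55.56303)²/55.56303 = 22.6010
  (23 − 47.89916)²/47.89916 = 12.9432
  (38 − 48.53782)²/48.53782 = 2.2878
  (31 − 53.36975)²/53.36975 = 9.3762
  (36 − 46.00840)²/46.00840 = 2.1772
  (79 − 46.62185)²/46.62185 = 22.4861
χ² = 2.6242 + 21.7237 + 8.3919 + 22.6010 + 12.9432 + 2.2878 + 9.3762 + 2.1772 + 22.4861 = 104.611

104.611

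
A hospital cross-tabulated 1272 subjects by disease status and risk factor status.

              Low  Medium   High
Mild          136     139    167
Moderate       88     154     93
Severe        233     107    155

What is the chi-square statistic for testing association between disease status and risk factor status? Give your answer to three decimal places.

73.057

Row totals: 442, 335, 495. Column totals: 457, 400, 415. Grand total N = 1272.
Expected counts (row total × column total / N):
  Mild, Low: 442×457/1272 = 158.8003
  Mild, Medium: 442×400/1272 = 138.9937
  Mild, High: 442×415/1272 = 144.2060
  Moderate, Low: 335×457/1272 = 120.3577
  Moderate, Medium: 335×400/1272 = 105.3459
  Moderate, High: 335×415/1272 = 109.2964
  Severe, Low: 495×457/1272 = 177.8420
  Severe, Medium: 495×400/1272 = 155.6604
  Severe, High: 495×415/1272 = 161.4976
Contributions (O − E)²/E:
  (136 − 158.8003)²/158.8003 = 3.2736
  (139 − 138.9937)²/138.9937 = 0.0000
  (167 − 144.2060)²/144.2060 = 3.6029
  (88 − 120.3577)²/120.3577 = 8.6992
  (154 − 105.3459)²/105.3459 = 22.4709
  (93 − 109.2964)²/109.2964 = 2.4298
  (233 − 177.8420)²/177.8420 = 17.1073
  (107 − 155.6604)²/155.6604 = 15.2115
  (155 − 161.4976)²/161.4976 = 0.2614
χ² = 3.2736 + 0.0000 + 3.6029 + 8.6992 + 22.4709 + 2.4298 + 17.1073 + 15.2115 + 0.2614 = 73.057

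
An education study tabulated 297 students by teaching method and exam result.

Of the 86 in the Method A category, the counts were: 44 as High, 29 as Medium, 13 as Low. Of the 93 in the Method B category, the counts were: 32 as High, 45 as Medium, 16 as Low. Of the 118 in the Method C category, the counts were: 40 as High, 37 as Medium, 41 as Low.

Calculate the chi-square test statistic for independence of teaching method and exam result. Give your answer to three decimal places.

19.474

Row totals: 86, 93, 118. Column totals: 116, 111, 70. Grand total N = 297.
Expected counts (row total × column total / N):
  Method A, High: 86×116/297 = 33.5892
  Method A, Medium: 86×111/297 = 32.1414
  Method A, Low: 86×70/297 = 20.2694
  Method B, High: 93×116/297 = 36.3232
  Method B, Medium: 93×111/297 = 34.7576
  Method B, Low: 93×70/297 = 21.9192
  Method C, High: 118×116/297 = 46.0875
  Method C, Medium: 118×111/297 = 44.1010
  Method C, Low: 118×70/297 = 27.8114
Contributions (O − E)²/E:
  (44 − 33.5892)²/33.5892 = 3.2268
  (29 − 32.1414)²/32.1414 = 0.3070
  (13 − 20.2694)²/20.2694 = 2.6071
  (32 − 36.3232)²/36.3232 = 0.5145
  (45 − 34.7576)²/34.7576 = 3.0182
  (16 − 21.9192)²/21.9192 = 1.5985
  (40 − 46.0875)²/46.0875 = 0.8041
  (37 − 44.1010)²/44.1010 = 1.1434
  (41 − 27.8114)²/27.8114 = 6.2542
χ² = 3.2268 + 0.3070 + 2.6071 + 0.5145 + 3.0182 + 1.5985 + 0.8041 + 1.1434 + 6.2542 = 19.474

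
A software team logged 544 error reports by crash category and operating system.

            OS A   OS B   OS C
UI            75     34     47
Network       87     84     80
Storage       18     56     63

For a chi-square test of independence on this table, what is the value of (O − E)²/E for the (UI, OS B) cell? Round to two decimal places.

Row total (UI) = 156; column total (OS B) = 174; N = 544.
Expected count E = 156 × 174 / 544 = 49.897.
Contribution = (O − E)²/E = (34 − 49.897)² / 49.897 = 5.06.

5.06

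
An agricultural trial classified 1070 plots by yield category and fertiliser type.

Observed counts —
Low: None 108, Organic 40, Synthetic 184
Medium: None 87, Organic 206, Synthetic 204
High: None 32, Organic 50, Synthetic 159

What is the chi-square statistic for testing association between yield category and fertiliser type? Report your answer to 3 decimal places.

119.460

Row totals: 332, 497, 241. Column totals: 227, 296, 547. Grand total N = 1070.
Expected counts (row total × column total / N):
  Low, None: 332×227/1070 = 70.4336
  Low, Organic: 332×296/1070 = 91.8430
  Low, Synthetic: 332×547/1070 = 169.7234
  Medium, None: 497×227/1070 = 105.4383
  Medium, Organic: 497×296/1070 = 137.4879
  Medium, Synthetic: 497×547/1070 = 254.0738
  High, None: 241×227/1070 = 51.1280
  High, Organic: 241×296/1070 = 66.6692
  High, Synthetic: 241×547/1070 = 123.2028
Contributions (O − E)²/E:
  (108 − 70.4336)²/70.4336 = 20.0364
  (40 − 91.8430)²/91.8430 = 29.2640
  (184 − 169.7234)²/169.7234 = 1.2009
  (87 − 105.4383)²/105.4383 = 3.2244
  (206 − 137.4879)²/137.4879 = 34.1405
  (204 − 254.0738)²/254.0738 = 9.8687
  (32 − 51.1280)²/51.1280 = 7.1562
  (50 − 66.6692)²/66.6692 = 4.1678
  (159 − 123.2028)²/123.2028 = 10.4011
χ² = 20.0364 + 29.2640 + 1.2009 + 3.2244 + 34.1405 + 9.8687 + 7.1562 + 4.1678 + 10.4011 = 119.460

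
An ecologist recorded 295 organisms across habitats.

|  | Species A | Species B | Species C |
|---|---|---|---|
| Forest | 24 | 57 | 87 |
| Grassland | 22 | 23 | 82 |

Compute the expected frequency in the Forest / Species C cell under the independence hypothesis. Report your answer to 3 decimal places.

Row total (Forest) = 168; column total (Species C) = 169; grand total N = 295.
Expected count = (row total × column total) / N = 168 × 169 / 295 = 96.244.

96.244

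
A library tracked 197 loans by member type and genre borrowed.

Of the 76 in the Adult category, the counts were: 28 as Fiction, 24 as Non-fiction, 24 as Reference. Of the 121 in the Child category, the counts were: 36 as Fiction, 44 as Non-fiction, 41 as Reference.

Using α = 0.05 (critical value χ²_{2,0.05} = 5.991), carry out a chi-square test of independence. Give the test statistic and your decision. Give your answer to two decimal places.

1.11; fail to reject H₀

Row totals: 76, 121. Column totals: 64, 68, 65. Grand total N = 197.
Expected counts (row total × column total / N):
  Adult, Fiction: 76×64/197 = 24.690
  Adult, Non-fiction: 76×68/197 = 26.234
  Adult, Reference: 76×65/197 = 25.076
  Child, Fiction: 121×64/197 = 39.310
  Child, Non-fiction: 121×68/197 = 41.766
  Child, Reference: 121×65/197 = 39.924
Contributions (O − E)²/E:
  (28 − 24.690)²/24.690 = 0.4437
  (24 − 26.234)²/26.234 = 0.1902
  (24 − 25.076)²/25.076 = 0.0462
  (36 − 39.310)²/39.310 = 0.2787
  (44 − 41.766)²/41.766 = 0.1195
  (41 − 39.924)²/39.924 = 0.0290
χ² = 0.4437 + 0.1902 + 0.0462 + 0.2787 + 0.1195 + 0.0290 = 1.11
df = (2−1)(3−1) = 2. Since 1.11 < 5.991, fail to reject the null hypothesis of independence at α = 0.05.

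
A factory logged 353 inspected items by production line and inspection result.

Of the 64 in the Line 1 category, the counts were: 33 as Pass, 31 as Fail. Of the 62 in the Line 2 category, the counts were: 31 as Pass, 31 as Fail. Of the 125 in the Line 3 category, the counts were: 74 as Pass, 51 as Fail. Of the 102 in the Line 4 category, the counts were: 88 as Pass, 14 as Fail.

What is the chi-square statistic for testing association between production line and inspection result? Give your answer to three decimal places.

32.795

Row totals: 64, 62, 125, 102. Column totals: 226, 127. Grand total N = 353.
Expected counts (row total × column total / N):
  Line 1, Pass: 64×226/353 = 40.97450
  Line 1, Fail: 64×127/353 = 23.02550
  Line 2, Pass: 62×226/353 = 39.69405
  Line 2, Fail: 62×127/353 = 22.30595
  Line 3, Pass: 125×226/353 = 80.02833
  Line 3, Fail: 125×127/353 = 44.97167
  Line 4, Pass: 102×226/353 = 65.30312
  Line 4, Fail: 102×127/353 = 36.69688
Contributions (O − E)²/E:
  (33 − 40.97450)²/40.97450 = 1.5520
  (31 − 23.02550)²/23.02550 = 2.7618
  (31 − 39.69405)²/39.69405 = 1.9042
  (31 − 22.30595)²/22.30595 = 3.3886
  (74 − 80.02833)²/80.02833 = 0.4541
  (51 − 44.97167)²/44.97167 = 0.8081
  (88 − 65.30312)²/65.30312 = 7.8886
  (14 − 36.69688)²/36.69688 = 14.0379
χ² = 1.5520 + 2.7618 + 1.9042 + 3.3886 + 0.4541 + 0.8081 + 7.8886 + 14.0379 = 32.795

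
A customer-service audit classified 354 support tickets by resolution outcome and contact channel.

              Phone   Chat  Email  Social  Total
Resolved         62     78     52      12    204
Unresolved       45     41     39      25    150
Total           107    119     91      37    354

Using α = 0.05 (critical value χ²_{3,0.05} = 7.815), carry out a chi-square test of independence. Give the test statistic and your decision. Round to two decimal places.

12.69; reject H₀

Grand total N = 354.
Expected counts (row total × column total / N):
  Resolved, Phone: 204×107/354 = 61.661
  Resolved, Chat: 204×119/354 = 68.576
  Resolved, Email: 204×91/354 = 52.441
  Resolved, Social: 204×37/354 = 21.322
  Unresolved, Phone: 150×107/354 = 45.339
  Unresolved, Chat: 150×119/354 = 50.424
  Unresolved, Email: 150×91/354 = 38.559
  Unresolved, Social: 150×37/354 = 15.678
Contributions (O − E)²/E:
  (62 − 61.661)²/61.661 = 0.0019
  (78 − 68.576)²/68.576 = 1.2951
  (52 − 52.441)²/52.441 = 0.0037
  (12 − 21.322)²/21.322 = 4.0756
  (45 − 45.339)²/45.339 = 0.0025
  (41 − 50.424)²/50.424 = 1.7613
  (39 − 38.559)²/38.559 = 0.0050
  (25 − 15.678)²/15.678 = 5.5428
χ² = 0.0019 + 1.2951 + 0.0037 + 4.0756 + 0.0025 + 1.7613 + 0.0050 + 5.5428 = 12.69
df = (2−1)(4−1) = 3. Since 12.69 > 7.815, reject the null hypothesis of independence at α = 0.05.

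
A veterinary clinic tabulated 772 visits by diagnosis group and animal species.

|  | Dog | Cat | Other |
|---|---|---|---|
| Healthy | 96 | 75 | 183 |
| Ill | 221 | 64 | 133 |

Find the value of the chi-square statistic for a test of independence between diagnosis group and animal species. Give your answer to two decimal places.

53.13

Row totals: 354, 418. Column totals: 317, 139, 316. Grand total N = 772.
Expected counts (row total × column total / N):
  Healthy, Dog: 354×317/772 = 145.360
  Healthy, Cat: 354×139/772 = 63.738
  Healthy, Other: 354×316/772 = 144.902
  Ill, Dog: 418×317/772 = 171.640
  Ill, Cat: 418×139/772 = 75.262
  Ill, Other: 418×316/772 = 171.098
Contributions (O − E)²/E:
  (96 − 145.360)²/145.360 = 16.7612
  (75 − 63.738)²/63.738 = 1.9899
  (183 − 144.902)²/144.902 = 10.0168
  (221 − 171.640)²/171.640 = 14.1949
  (64 − 75.262)²/75.262 = 1.6852
  (133 − 171.098)²/171.098 = 8.4832
χ² = 16.7612 + 1.9899 + 10.0168 + 14.1949 + 1.6852 + 8.4832 = 53.13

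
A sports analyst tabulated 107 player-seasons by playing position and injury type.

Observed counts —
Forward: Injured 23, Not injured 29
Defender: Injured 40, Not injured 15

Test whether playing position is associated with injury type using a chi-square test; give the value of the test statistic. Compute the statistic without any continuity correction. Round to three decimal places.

Row totals: 52, 55. Column totals: 63, 44. Grand total N = 107.
Expected counts (row total × column total / N):
  Forward, Injured: 52×63/107 = 30.6168
  Forward, Not injured: 52×44/107 = 21.3832
  Defender, Injured: 55×63/107 = 32.3832
  Defender, Not injured: 55×44/107 = 22.6168
Contributions (O − E)²/E:
  (23 − 30.6168)²/30.6168 = 1.8949
  (29 − 21.3832)²/21.3832 = 2.7131
  (40 − 32.3832)²/32.3832 = 1.7915
  (15 − 22.6168)²/22.6168 = 2.5652
χ² = 1.8949 + 2.7131 + 1.7915 + 2.5652 = 8.965

8.965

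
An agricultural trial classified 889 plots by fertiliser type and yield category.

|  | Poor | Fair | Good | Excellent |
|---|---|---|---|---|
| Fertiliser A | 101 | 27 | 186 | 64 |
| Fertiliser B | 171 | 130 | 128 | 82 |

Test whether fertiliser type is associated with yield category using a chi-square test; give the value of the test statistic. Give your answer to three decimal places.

Row totals: 378, 511. Column totals: 272, 157, 314, 146. Grand total N = 889.
Expected counts (row total × column total / N):
  Fertiliser A, Poor: 378×272/889 = 115.6535
  Fertiliser A, Fair: 378×157/889 = 66.7559
  Fertiliser A, Good: 378×314/889 = 133.5118
  Fertiliser A, Excellent: 378×146/889 = 62.0787
  Fertiliser B, Poor: 511×272/889 = 156.3465
  Fertiliser B, Fair: 511×157/889 = 90.2441
  Fertiliser B, Good: 511×314/889 = 180.4882
  Fertiliser B, Excellent: 511×146/889 = 83.9213
Contributions (O − E)²/E:
  (101 − 115.6535)²/115.6535 = 1.8566
  (27 − 66.7559)²/66.7559 = 23.6763
  (186 − 133.5118)²/133.5118 = 20.6350
  (64 − 62.0787)²/62.0787 = 0.0595
  (171 − 156.3465)²/156.3465 = 1.3734
  (130 − 90.2441)²/90.2441 = 17.5140
  (128 − 180.4882)²/180.4882 = 15.2642
  (82 − 83.9213)²/83.9213 = 0.0440
χ² = 1.8566 + 23.6763 + 20.6350 + 0.0595 + 1.3734 + 17.5140 + 15.2642 + 0.0440 = 80.423

80.423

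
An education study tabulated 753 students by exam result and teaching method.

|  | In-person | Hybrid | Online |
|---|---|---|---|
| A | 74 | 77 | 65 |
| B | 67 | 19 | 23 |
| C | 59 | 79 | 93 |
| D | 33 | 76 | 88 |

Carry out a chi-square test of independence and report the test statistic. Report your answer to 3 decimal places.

73.071

Row totals: 216, 109, 231, 197. Column totals: 233, 251, 269. Grand total N = 753.
Expected counts (row total × column total / N):
  A, In-person: 216×233/753 = 66.8367
  A, Hybrid: 216×251/753 = 72.0000
  A, Online: 216×269/753 = 77.1633
  B, In-person: 109×233/753 = 33.7278
  B, Hybrid: 109×251/753 = 36.3333
  B, Online: 109×269/753 = 38.9389
  C, In-person: 231×233/753 = 71.4781
  C, Hybrid: 231×251/753 = 77.0000
  C, Online: 231×269/753 = 82.5219
  D, In-person: 197×233/753 = 60.9575
  D, Hybrid: 197×251/753 = 65.6667
  D, Online: 197×269/753 = 70.3758
Contributions (O − E)²/E:
  (74 − 66.8367)²/66.8367 = 0.7677
  (77 − 72.0000)²/72.0000 = 0.3472
  (65 − 77.1633)²/77.1633 = 1.9173
  (67 − 33.7278)²/33.7278 = 32.8228
  (19 − 36.3333)²/36.3333 = 8.2691
  (23 − 38.9389)²/38.9389 = 6.5243
  (59 − 71.4781)²/71.4781 = 2.1783
  (79 − 77.0000)²/77.0000 = 0.0519
  (93 − 82.5219)²/82.5219 = 1.3304
  (33 − 60.9575)²/60.9575 = 12.8224
  (76 − 65.6667)²/65.6667 = 1.6260
  (88 − 70.3758)²/70.3758 = 4.4136
χ² = 0.7677 + 0.3472 + 1.9173 + 32.8228 + 8.2691 + 6.5243 + 2.1783 + 0.0519 + 1.3304 + 12.8224 + 1.6260 + 4.4136 = 73.071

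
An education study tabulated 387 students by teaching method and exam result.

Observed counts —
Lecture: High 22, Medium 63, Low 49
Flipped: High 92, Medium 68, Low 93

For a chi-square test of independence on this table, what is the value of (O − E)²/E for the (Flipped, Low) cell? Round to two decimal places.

Row total (Flipped) = 253; column total (Low) = 142; N = 387.
Expected count E = 253 × 142 / 387 = 92.832.
Contribution = (O − E)²/E = (93 − 92.832)² / 92.832 = 0.00.

0.00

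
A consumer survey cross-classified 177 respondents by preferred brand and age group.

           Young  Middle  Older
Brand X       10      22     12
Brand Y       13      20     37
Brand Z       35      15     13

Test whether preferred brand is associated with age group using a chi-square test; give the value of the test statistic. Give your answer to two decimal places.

Row totals: 44, 70, 63. Column totals: 58, 57, 62. Grand total N = 177.
Expected counts (row total × column total / N):
  Brand X, Young: 44×58/177 = 14.418
  Brand X, Middle: 44×57/177 = 14.169
  Brand X, Older: 44×62/177 = 15.412
  Brand Y, Young: 70×58/177 = 22.938
  Brand Y, Middle: 70×57/177 = 22.542
  Brand Y, Older: 70×62/177 = 24.520
  Brand Z, Young: 63×58/177 = 20.644
  Brand Z, Middle: 63×57/177 = 20.288
  Brand Z, Older: 63×62/177 = 22.068
Contributions (O − E)²/E:
  (10 − 14.418)²/14.418 = 1.3538
  (22 − 14.169)²/14.169 = 4.3281
  (12 − 15.412)²/15.412 = 0.7554
  (13 − 22.938)²/22.938 = 4.3057
  (20 − 22.542)²/22.542 = 0.2867
  (37 − 24.520)²/24.520 = 6.3520
  (35 − 20.644)²/20.644 = 9.9833
  (15 − 20.288)²/20.288 = 1.3783
  (13 − 22.068)²/22.068 = 3.7261
χ² = 1.3538 + 4.3281 + 0.7554 + 4.3057 + 0.2867 + 6.3520 + 9.9833 + 1.3783 + 3.7261 = 32.47

32.47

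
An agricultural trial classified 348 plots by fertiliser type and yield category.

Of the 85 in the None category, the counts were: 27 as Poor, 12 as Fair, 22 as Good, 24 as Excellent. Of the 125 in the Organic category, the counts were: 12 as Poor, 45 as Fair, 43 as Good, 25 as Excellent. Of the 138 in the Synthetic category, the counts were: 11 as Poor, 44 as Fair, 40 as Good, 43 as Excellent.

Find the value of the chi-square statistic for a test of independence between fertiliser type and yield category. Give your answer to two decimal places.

37.36

Row totals: 85, 125, 138. Column totals: 50, 101, 105, 92. Grand total N = 348.
Expected counts (row total × column total / N):
  None, Poor: 85×50/348 = 12.21264
  None, Fair: 85×101/348 = 24.66954
  None, Good: 85×105/348 = 25.64655
  None, Excellent: 85×92/348 = 22.47126
  Organic, Poor: 125×50/348 = 17.95977
  Organic, Fair: 125×101/348 = 36.27874
  Organic, Good: 125×105/348 = 37.71552
  Organic, Excellent: 125×92/348 = 33.04598
  Synthetic, Poor: 138×50/348 = 19.82759
  Synthetic, Fair: 138×101/348 = 40.05172
  Synthetic, Good: 138×105/348 = 41.63793
  Synthetic, Excellent: 138×92/348 = 36.48276
Contributions (O − E)²/E:
  (27 − 12.21264)²/12.21264 = 17.9049
  (12 − 24.66954)²/24.66954 = 6.5067
  (22 − 25.64655)²/25.64655 = 0.5185
  (24 − 22.47126)²/22.47126 = 0.1040
  (12 − 17.95977)²/17.95977 = 1.9777
  (45 − 36.27874)²/36.27874 = 2.0966
  (43 − 37.71552)²/37.71552 = 0.7404
  (25 − 33.04598)²/33.04598 = 1.9590
  (11 − 19.82759)²/19.82759 = 3.9302
  (44 − 40.05172)²/40.05172 = 0.3892
  (40 − 41.63793)²/41.63793 = 0.0644
  (43 − 36.48276)²/36.48276 = 1.1642
χ² = 17.9049 + 6.5067 + 0.5185 + 0.1040 + 1.9777 + 2.0966 + 0.7404 + 1.9590 + 3.9302 + 0.3892 + 0.0644 + 1.1642 = 37.36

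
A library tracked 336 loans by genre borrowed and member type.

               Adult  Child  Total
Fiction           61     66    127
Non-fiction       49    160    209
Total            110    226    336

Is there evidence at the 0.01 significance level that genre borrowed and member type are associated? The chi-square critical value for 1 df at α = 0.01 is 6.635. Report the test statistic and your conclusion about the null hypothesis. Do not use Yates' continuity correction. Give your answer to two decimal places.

21.69; reject H₀

Grand total N = 336.
Expected counts (row total × column total / N):
  Fiction, Adult: 127×110/336 = 41.577
  Fiction, Child: 127×226/336 = 85.423
  Non-fiction, Adult: 209×110/336 = 68.423
  Non-fiction, Child: 209×226/336 = 140.577
Contributions (O − E)²/E:
  (61 − 41.577)²/41.577 = 9.0736
  (66 − 85.423)²/85.423 = 4.4163
  (49 − 68.423)²/68.423 = 5.5135
  (160 − 140.577)²/140.577 = 2.6836
χ² = 9.0736 + 4.4163 + 5.5135 + 2.6836 = 21.69
df = (2−1)(2−1) = 1. Since 21.69 > 6.635, reject the null hypothesis of independence at α = 0.01.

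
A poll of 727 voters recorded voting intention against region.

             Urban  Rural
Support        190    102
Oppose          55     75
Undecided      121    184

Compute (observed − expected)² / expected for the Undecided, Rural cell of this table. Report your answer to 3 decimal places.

Row total (Undecided) = 305; column total (Rural) = 361; N = 727.
Expected count E = 305 × 361 / 727 = 151.4512.
Contribution = (O − E)²/E = (184 − 151.4512)² / 151.4512 = 6.995.

6.995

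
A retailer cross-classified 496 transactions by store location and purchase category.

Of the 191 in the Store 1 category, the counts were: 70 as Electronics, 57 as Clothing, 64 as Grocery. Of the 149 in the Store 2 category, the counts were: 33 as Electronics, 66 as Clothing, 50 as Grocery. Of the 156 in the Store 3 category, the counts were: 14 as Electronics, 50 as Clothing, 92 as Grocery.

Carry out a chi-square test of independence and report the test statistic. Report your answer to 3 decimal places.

Row totals: 191, 149, 156. Column totals: 117, 173, 206. Grand total N = 496.
Expected counts (row total × column total / N):
  Store 1, Electronics: 191×117/496 = 45.0544
  Store 1, Clothing: 191×173/496 = 66.6190
  Store 1, Grocery: 191×206/496 = 79.3266
  Store 2, Electronics: 149×117/496 = 35.1472
  Store 2, Clothing: 149×173/496 = 51.9698
  Store 2, Grocery: 149×206/496 = 61.8831
  Store 3, Electronics: 156×117/496 = 36.7984
  Store 3, Clothing: 156×173/496 = 54.4113
  Store 3, Grocery: 156×206/496 = 64.7903
Contributions (O − E)²/E:
  (70 − 45.0544)²/45.0544 = 13.8118
  (57 − 66.6190)²/66.6190 = 1.3889
  (64 − 79.3266)²/79.3266 = 2.9612
  (33 − 35.1472)²/35.1472 = 0.1312
  (66 − 51.9698)²/51.9698 = 3.7877
  (50 − 61.8831)²/61.8831 = 2.2819
  (14 − 36.7984)²/36.7984 = 14.1247
  (50 − 54.4113)²/54.4113 = 0.3576
  (92 − 64.7903)²/64.7903 = 11.4271
χ² = 13.8118 + 1.3889 + 2.9612 + 0.1312 + 3.7877 + 2.2819 + 14.1247 + 0.3576 + 11.4271 = 50.272

50.272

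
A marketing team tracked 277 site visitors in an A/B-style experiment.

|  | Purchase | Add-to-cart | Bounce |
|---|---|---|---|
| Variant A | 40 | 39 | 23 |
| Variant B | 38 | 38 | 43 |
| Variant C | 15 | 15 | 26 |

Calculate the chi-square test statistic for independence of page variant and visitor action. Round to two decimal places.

10.10

Row totals: 102, 119, 56. Column totals: 93, 92, 92. Grand total N = 277.
Expected counts (row total × column total / N):
  Variant A, Purchase: 102×93/277 = 34.2455
  Variant A, Add-to-cart: 102×92/277 = 33.8773
  Variant A, Bounce: 102×92/277 = 33.8773
  Variant B, Purchase: 119×93/277 = 39.9531
  Variant B, Add-to-cart: 119×92/277 = 39.5235
  Variant B, Bounce: 119×92/277 = 39.5235
  Variant C, Purchase: 56×93/277 = 18.8014
  Variant C, Add-to-cart: 56×92/277 = 18.5993
  Variant C, Bounce: 56×92/277 = 18.5993
Contributions (O − E)²/E:
  (40 − 34.2455)²/34.2455 = 0.9670
  (39 − 33.8773)²/33.8773 = 0.7746
  (23 − 33.8773)²/33.8773 = 3.4925
  (38 − 39.9531)²/39.9531 = 0.0955
  (38 − 39.5235)²/39.5235 = 0.0587
  (43 − 39.5235)²/39.5235 = 0.3058
  (15 − 18.8014)²/18.8014 = 0.7686
  (15 − 18.5993)²/18.5993 = 0.6965
  (26 − 18.5993)²/18.5993 = 2.9448
χ² = 0.9670 + 0.7746 + 3.4925 + 0.0955 + 0.0587 + 0.3058 + 0.7686 + 0.6965 + 2.9448 = 10.10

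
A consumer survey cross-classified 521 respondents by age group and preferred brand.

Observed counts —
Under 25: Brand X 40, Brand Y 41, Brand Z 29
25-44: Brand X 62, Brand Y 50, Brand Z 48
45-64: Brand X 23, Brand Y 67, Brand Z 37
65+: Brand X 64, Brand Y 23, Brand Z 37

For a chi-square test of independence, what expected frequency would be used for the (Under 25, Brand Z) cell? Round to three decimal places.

31.881

Row total (Under 25) = 110; column total (Brand Z) = 151; grand total N = 521.
Expected count = (row total × column total) / N = 110 × 151 / 521 = 31.881.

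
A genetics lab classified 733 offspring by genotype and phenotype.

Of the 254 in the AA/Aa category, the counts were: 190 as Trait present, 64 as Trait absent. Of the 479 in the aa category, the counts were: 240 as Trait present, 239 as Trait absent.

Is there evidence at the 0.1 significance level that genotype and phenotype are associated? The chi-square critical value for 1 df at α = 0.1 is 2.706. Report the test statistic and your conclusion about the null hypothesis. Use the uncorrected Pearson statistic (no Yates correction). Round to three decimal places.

Row totals: 254, 479. Column totals: 430, 303. Grand total N = 733.
Expected counts (row total × column total / N):
  AA/Aa, Trait present: 254×430/733 = 149.0041
  AA/Aa, Trait absent: 254×303/733 = 104.9959
  aa, Trait present: 479×430/733 = 280.9959
  aa, Trait absent: 479×303/733 = 198.0041
Contributions (O − E)²/E:
  (190 − 149.0041)²/149.0041 = 11.2793
  (64 − 104.9959)²/104.9959 = 16.0069
  (240 − 280.9959)²/280.9959 = 5.9811
  (239 − 198.0041)²/198.0041 = 8.4880
χ² = 11.2793 + 16.0069 + 5.9811 + 8.4880 = 41.755
df = (2−1)(2−1) = 1. Since 41.755 > 2.706, reject the null hypothesis of independence at α = 0.1.

41.755; reject H₀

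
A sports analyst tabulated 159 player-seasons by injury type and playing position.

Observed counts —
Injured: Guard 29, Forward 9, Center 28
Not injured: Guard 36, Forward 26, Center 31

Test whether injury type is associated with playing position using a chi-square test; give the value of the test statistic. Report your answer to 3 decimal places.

Row totals: 66, 93. Column totals: 65, 35, 59. Grand total N = 159.
Expected counts (row total × column total / N):
  Injured, Guard: 66×65/159 = 26.9811
  Injured, Forward: 66×35/159 = 14.5283
  Injured, Center: 66×59/159 = 24.4906
  Not injured, Guard: 93×65/159 = 38.0189
  Not injured, Forward: 93×35/159 = 20.4717
  Not injured, Center: 93×59/159 = 34.5094
Contributions (O − E)²/E:
  (29 − 26.9811)²/26.9811 = 0.1511
  (9 − 14.5283)²/14.5283 = 2.1036
  (28 − 24.4906)²/24.4906 = 0.5029
  (36 − 38.0189)²/38.0189 = 0.1072
  (26 − 20.4717)²/20.4717 = 1.4929
  (31 − 34.5094)²/34.5094 = 0.3569
χ² = 0.1511 + 2.1036 + 0.5029 + 0.1072 + 1.4929 + 0.3569 = 4.715

4.715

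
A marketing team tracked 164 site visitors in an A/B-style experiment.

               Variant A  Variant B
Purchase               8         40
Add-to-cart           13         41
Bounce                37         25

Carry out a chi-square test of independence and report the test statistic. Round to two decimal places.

26.39

Row totals: 48, 54, 62. Column totals: 58, 106. Grand total N = 164.
Expected counts (row total × column total / N):
  Purchase, Variant A: 48×58/164 = 16.976
  Purchase, Variant B: 48×106/164 = 31.024
  Add-to-cart, Variant A: 54×58/164 = 19.098
  Add-to-cart, Variant B: 54×106/164 = 34.902
  Bounce, Variant A: 62×58/164 = 21.927
  Bounce, Variant B: 62×106/164 = 40.073
Contributions (O − E)²/E:
  (8 − 16.976)²/16.976 = 4.7460
  (40 − 31.024)²/31.024 = 2.5970
  (13 − 19.098)²/19.098 = 1.9471
  (41 − 34.902)²/34.902 = 1.0654
  (37 − 21.927)²/21.927 = 10.3614
  (25 − 40.073)²/40.073 = 5.6695
χ² = 4.7460 + 2.5970 + 1.9471 + 1.0654 + 10.3614 + 5.6695 = 26.39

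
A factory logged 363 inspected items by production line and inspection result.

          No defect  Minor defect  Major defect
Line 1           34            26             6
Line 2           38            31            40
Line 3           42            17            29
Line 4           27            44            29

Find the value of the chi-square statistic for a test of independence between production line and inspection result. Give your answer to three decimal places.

30.712

Row totals: 66, 109, 88, 100. Column totals: 141, 118, 104. Grand total N = 363.
Expected counts (row total × column total / N):
  Line 1, No defect: 66×141/363 = 25.6364
  Line 1, Minor defect: 66×118/363 = 21.4545
  Line 1, Major defect: 66×104/363 = 18.9091
  Line 2, No defect: 109×141/363 = 42.3388
  Line 2, Minor defect: 109×118/363 = 35.4325
  Line 2, Major defect: 109×104/363 = 31.2287
  Line 3, No defect: 88×141/363 = 34.1818
  Line 3, Minor defect: 88×118/363 = 28.6061
  Line 3, Major defect: 88×104/363 = 25.2121
  Line 4, No defect: 100×141/363 = 38.8430
  Line 4, Minor defect: 100×118/363 = 32.5069
  Line 4, Major defect: 100×104/363 = 28.6501
Contributions (O − E)²/E:
  (34 − 25.6364)²/25.6364 = 2.7285
  (26 − 21.4545)²/21.4545 = 0.9630
  (6 − 18.9091)²/18.9091 = 8.8129
  (38 − 42.3388)²/42.3388 = 0.4446
  (31 − 35.4325)²/35.4325 = 0.5545
  (40 − 31.2287)²/31.2287 = 2.4636
  (42 − 34.1818)²/34.1818 = 1.7882
  (17 − 28.6061)²/28.6061 = 4.7088
  (29 − 25.2121)²/25.2121 = 0.5691
  (27 − 38.8430)²/38.8430 = 3.6109
  (44 − 32.5069)²/32.5069 = 4.0635
  (29 − 28.6501)²/28.6501 = 0.0043
χ² = 2.7285 + 0.9630 + 8.8129 + 0.4446 + 0.5545 + 2.4636 + 1.7882 + 4.7088 + 0.5691 + 3.6109 + 4.0635 + 0.0043 = 30.712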